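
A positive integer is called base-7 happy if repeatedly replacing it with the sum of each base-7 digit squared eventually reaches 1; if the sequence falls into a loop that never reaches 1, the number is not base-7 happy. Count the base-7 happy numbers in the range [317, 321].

317: 317 → 49 → 1  — base-7 happy
318: 318 → 54 → 26 → 34 → 52 → 10 → 10  — not base-7 happy
319: 319 → 61 → 27 → 45 → 45  — not base-7 happy
320: 320 → 70 → 10 → 10  — not base-7 happy
321: 321 → 81 → 33 → 41 → 61 → 27 → 45 → 45  — not base-7 happy
base-7 happy: 317

1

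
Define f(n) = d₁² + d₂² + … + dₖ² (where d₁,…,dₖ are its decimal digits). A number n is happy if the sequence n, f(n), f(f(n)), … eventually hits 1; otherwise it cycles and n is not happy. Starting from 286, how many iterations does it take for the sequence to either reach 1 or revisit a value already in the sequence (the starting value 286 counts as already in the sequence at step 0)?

286 → 104
104 → 17
17 → 50
50 → 25
25 → 29
29 → 85
85 → 89
89 → 145
145 → 42
42 → 20
20 → 4
4 → 16
16 → 37
37 → 58
58 → 89  — 89 repeats.
That took 15 steps.

15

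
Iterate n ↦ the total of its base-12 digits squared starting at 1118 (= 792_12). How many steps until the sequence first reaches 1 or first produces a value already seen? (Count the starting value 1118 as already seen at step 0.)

1118 = (7,9,2)_12 → 7² + 9² + 2² = 134
134 = (11,2)_12 → 11² + 2² = 125
125 = (10,5)_12 → 10² + 5² = 125  — 125 repeats.
That took 3 steps.

3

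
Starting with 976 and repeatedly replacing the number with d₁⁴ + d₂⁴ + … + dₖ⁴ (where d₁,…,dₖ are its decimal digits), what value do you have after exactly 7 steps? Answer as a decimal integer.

976 → 10258
10258 → 4738
4738 → 6834
6834 → 5729
5729 → 9603
9603 → 7938
7938 → 13139

13139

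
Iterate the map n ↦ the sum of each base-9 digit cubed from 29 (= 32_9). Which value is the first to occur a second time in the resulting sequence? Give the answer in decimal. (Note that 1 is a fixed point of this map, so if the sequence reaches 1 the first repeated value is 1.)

29 = (3,2)_9 → 3³ + 2³ = 35
35 = (3,8)_9 → 3³ + 8³ = 539
539 = (6,5,8)_9 → 6³ + 5³ + 8³ = 853
853 = (1,1,4,7)_9 → 1³ + 1³ + 4³ + 7³ = 409
409 = (5,0,4)_9 → 5³ + 0³ + 4³ = 189
189 = (2,3,0)_9 → 2³ + 3³ + 0³ = 35  — 35 already appeared earlier.

35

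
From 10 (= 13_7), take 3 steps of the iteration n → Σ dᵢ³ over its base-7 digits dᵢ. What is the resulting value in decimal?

10 = (1,3)_7 → 1³ + 3³ = 28
28 = (4,0)_7 → 4³ + 0³ = 64
64 = (1,2,1)_7 → 1³ + 2³ + 1³ = 10

10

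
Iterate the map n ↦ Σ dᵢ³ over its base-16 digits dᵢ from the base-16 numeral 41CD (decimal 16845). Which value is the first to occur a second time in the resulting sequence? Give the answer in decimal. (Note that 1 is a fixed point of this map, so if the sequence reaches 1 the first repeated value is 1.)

72

16845 = (4,1,12,13)_16 → 3990
3990 = (15,9,6)_16 → 4320
4320 = (1,0,14,0)_16 → 2745
2745 = (10,11,9)_16 → 3060
3060 = (11,15,4)_16 → 4770
4770 = (1,2,10,2)_16 → 1017
1017 = (3,15,9)_16 → 4131
4131 = (1,0,2,3)_16 → 36
36 = (2,4)_16 → 72
72 = (4,8)_16 → 576
576 = (2,4,0)_16 → 72  — 72 already appeared earlier.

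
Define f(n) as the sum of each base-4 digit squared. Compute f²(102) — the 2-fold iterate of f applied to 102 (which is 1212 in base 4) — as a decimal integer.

102 = (1,2,1,2)_4 → 10
10 = (2,2)_4 → 8

8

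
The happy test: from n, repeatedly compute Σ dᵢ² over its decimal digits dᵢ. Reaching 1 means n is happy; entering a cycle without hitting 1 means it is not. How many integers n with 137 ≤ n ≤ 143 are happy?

1

137: 137 → 59 → 106 → 37 → 58 → 89 → 145 → 42 → 20 → 4 → 16 → 37  (repeats 37)
138: 138 → 74 → 65 → 61 → 37 → 58 → 89 → 145 → 42 → 20 → 4 → 16 → 37  (repeats 37)
139: 139 → 91 → 82 → 68 → 100 → 1  (reaches 1)
140: 140 → 17 → 50 → 25 → 29 → 85 → 89 → 145 → 42 → 20 → 4 → 16 → 37 → 58 → 89  (repeats 89)
141: 141 → 18 → 65 → 61 → 37 → 58 → 89 → 145 → 42 → 20 → 4 → 16 → 37  (repeats 37)
142: 142 → 21 → 5 → 25 → 29 → 85 → 89 → 145 → 42 → 20 → 4 → 16 → 37 → 58 → 89  (repeats 89)
143: 143 → 26 → 40 → 16 → 37 → 58 → 89 → 145 → 42 → 20 → 4 → 16  (repeats 16)
happy: 139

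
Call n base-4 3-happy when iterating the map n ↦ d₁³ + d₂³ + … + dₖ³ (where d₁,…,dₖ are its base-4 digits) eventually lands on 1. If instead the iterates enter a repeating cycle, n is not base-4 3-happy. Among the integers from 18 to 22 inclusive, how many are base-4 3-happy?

1

18: 18 → 9 → 9  (repeats 9)
19: 19 → 28 → 28  (repeats 28)
20: 20 → 2 → 8 → 8  (repeats 8)
21: 21 → 3 → 27 → 36 → 9 → 9  (repeats 9)
22: 22 → 10 → 16 → 1  (reaches 1)
base-4 3-happy: 22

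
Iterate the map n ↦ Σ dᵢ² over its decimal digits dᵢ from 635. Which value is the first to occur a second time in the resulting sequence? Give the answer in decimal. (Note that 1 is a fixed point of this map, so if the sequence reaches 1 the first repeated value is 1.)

635 → 6² + 3² + 5² = 70
70 → 7² + 0² = 49
49 → 4² + 9² = 97
97 → 9² + 7² = 130
130 → 1² + 3² + 0² = 10
10 → 1² + 0² = 1  — reached the fixed point 1.
1 → 1, so 1 is the first repeated value.

1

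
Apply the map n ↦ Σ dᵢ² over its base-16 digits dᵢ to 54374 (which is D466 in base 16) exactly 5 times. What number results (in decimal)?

54374 = (13,4,6,6)_16 → 13² + 4² + 6² + 6² = 169 + 16 + 36 + 36 = 257
257 = (1,0,1)_16 → 1² + 0² + 1² = 1 + 0 + 1 = 2
2 = (2)_16 → 2² = 4
4 = (4)_16 → 4² = 16
16 = (1,0)_16 → 1² + 0² = 1 + 0 = 1

1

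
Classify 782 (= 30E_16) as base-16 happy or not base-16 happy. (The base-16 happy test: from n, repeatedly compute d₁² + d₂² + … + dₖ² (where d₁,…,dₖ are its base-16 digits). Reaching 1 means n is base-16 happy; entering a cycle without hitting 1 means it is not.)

not base-16 happy

782 = (3,0,14)_16 → 3² + 0² + 14² = 9 + 0 + 196 = 205
205 = (12,13)_16 → 12² + 13² = 144 + 169 = 313
313 = (1,3,9)_16 → 1² + 3² + 9² = 1 + 9 + 81 = 91
91 = (5,11)_16 → 5² + 11² = 25 + 121 = 146
146 = (9,2)_16 → 9² + 2² = 81 + 4 = 85
85 = (5,5)_16 → 5² + 5² = 25 + 25 = 50
50 = (3,2)_16 → 3² + 2² = 9 + 4 = 13
13 = (13)_16 → 13² = 169
169 = (10,9)_16 → 10² + 9² = 100 + 81 = 181
181 = (11,5)_16 → 11² + 5² = 121 + 25 = 146  — 146 already seen; the sequence cycles without reaching 1.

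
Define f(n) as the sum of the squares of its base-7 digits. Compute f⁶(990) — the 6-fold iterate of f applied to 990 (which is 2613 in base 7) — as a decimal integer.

990 = (2,6,1,3)_7 → 2² + 6² + 1² + 3² = 50
50 = (1,0,1)_7 → 1² + 0² + 1² = 2
2 = (2)_7 → 2² = 4
4 = (4)_7 → 4² = 16
16 = (2,2)_7 → 2² + 2² = 8
8 = (1,1)_7 → 1² + 1² = 2

2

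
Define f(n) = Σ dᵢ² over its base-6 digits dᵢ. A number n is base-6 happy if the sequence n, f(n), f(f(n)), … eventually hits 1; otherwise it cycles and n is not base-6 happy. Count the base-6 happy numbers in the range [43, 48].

43: 43 → 3 → 9 → 10 → 17 → 29 → 41 → 26 → 20 → 13 → 5 → 25 → 17  — not base-6 happy
44: 44 → 6 → 1  — base-6 happy
45: 45 → 11 → 26 → 20 → 13 → 5 → 25 → 17 → 29 → 41 → 26  — not base-6 happy
46: 46 → 18 → 9 → 10 → 17 → 29 → 41 → 26 → 20 → 13 → 5 → 25 → 17  — not base-6 happy
47: 47 → 27 → 25 → 17 → 29 → 41 → 26 → 20 → 13 → 5 → 25  — not base-6 happy
48: 48 → 5 → 25 → 17 → 29 → 41 → 26 → 20 → 13 → 5  — not base-6 happy
base-6 happy: 44

1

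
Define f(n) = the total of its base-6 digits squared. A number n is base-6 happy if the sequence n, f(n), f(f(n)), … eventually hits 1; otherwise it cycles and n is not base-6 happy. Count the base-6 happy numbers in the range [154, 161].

1

154: 154 → 33 → 34 → 41 → 26 → 20 → 13 → 5 → 25 → 17 → 29 → 41  (repeats 41)
155: 155 → 42 → 2 → 4 → 16 → 20 → 13 → 5 → 25 → 17 → 29 → 41 → 26 → 20  (repeats 20)
156: 156 → 20 → 13 → 5 → 25 → 17 → 29 → 41 → 26 → 20  (repeats 20)
157: 157 → 21 → 18 → 9 → 10 → 17 → 29 → 41 → 26 → 20 → 13 → 5 → 25 → 17  (repeats 17)
158: 158 → 24 → 16 → 20 → 13 → 5 → 25 → 17 → 29 → 41 → 26 → 20  (repeats 20)
159: 159 → 29 → 41 → 26 → 20 → 13 → 5 → 25 → 17 → 29  (repeats 29)
160: 160 → 36 → 1  (reaches 1)
161: 161 → 45 → 11 → 26 → 20 → 13 → 5 → 25 → 17 → 29 → 41 → 26  (repeats 26)
base-6 happy: 160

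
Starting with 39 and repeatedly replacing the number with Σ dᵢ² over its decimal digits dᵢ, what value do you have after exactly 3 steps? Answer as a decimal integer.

39 → 3² + 9² = 9 + 81 = 90
90 → 9² + 0² = 81 + 0 = 81
81 → 8² + 1² = 64 + 1 = 65

65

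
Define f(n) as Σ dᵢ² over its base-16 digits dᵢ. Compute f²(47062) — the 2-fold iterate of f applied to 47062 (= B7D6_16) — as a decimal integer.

47062 = (11,7,13,6)_16 → 11² + 7² + 13² + 6² = 375
375 = (1,7,7)_16 → 1² + 7² + 7² = 99

99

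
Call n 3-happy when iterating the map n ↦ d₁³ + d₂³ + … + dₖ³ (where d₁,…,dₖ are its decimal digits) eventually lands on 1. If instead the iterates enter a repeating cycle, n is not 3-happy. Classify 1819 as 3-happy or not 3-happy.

1819 → 1³ + 8³ + 1³ + 9³ = 1 + 512 + 1 + 729 = 1243
1243 → 1³ + 2³ + 4³ + 3³ = 1 + 8 + 64 + 27 = 100
100 → 1³ + 0³ + 0³ = 1 + 0 + 0 = 1  — reached 1.

3-happy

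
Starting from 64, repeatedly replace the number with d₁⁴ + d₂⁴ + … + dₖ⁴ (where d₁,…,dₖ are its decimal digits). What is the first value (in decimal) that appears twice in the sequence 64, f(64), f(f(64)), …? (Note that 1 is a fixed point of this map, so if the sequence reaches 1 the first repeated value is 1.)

64 → 6⁴ + 4⁴ = 1296 + 256 = 1552
1552 → 1⁴ + 5⁴ + 5⁴ + 2⁴ = 1 + 625 + 625 + 16 = 1267
1267 → 1⁴ + 2⁴ + 6⁴ + 7⁴ = 1 + 16 + 1296 + 2401 = 3714
3714 → 3⁴ + 7⁴ + 1⁴ + 4⁴ = 81 + 2401 + 1 + 256 = 2739
2739 → 2⁴ + 7⁴ + 3⁴ + 9⁴ = 16 + 2401 + 81 + 6561 = 9059
9059 → 9⁴ + 0⁴ + 5⁴ + 9⁴ = 6561 + 0 + 625 + 6561 = 13747
13747 → 1⁴ + 3⁴ + 7⁴ + 4⁴ + 7⁴ = 1 + 81 + 2401 + 256 + 2401 = 5140
5140 → 5⁴ + 1⁴ + 4⁴ + 0⁴ = 625 + 1 + 256 + 0 = 882
882 → 8⁴ + 8⁴ + 2⁴ = 4096 + 4096 + 16 = 8208
8208 → 8⁴ + 2⁴ + 0⁴ + 8⁴ = 4096 + 16 + 0 + 4096 = 8208  — 8208 already appeared earlier.

8208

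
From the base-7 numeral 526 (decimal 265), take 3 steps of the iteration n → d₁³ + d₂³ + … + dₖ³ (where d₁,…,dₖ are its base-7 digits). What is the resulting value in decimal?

265 = (5,2,6)_7 → 5³ + 2³ + 6³ = 125 + 8 + 216 = 349
349 = (1,0,0,6)_7 → 1³ + 0³ + 0³ + 6³ = 1 + 0 + 0 + 216 = 217
217 = (4,3,0)_7 → 4³ + 3³ + 0³ = 64 + 27 + 0 = 91

91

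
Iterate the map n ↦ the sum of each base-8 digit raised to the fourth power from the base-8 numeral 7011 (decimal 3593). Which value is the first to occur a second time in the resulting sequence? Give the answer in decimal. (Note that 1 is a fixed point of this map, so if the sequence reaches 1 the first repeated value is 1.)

272

3593 = (7,0,1,1)_8 → 2403
2403 = (4,5,4,3)_8 → 1218
1218 = (2,3,0,2)_8 → 113
113 = (1,6,1)_8 → 1298
1298 = (2,4,2,2)_8 → 304
304 = (4,6,0)_8 → 1552
1552 = (3,0,2,0)_8 → 97
97 = (1,4,1)_8 → 258
258 = (4,0,2)_8 → 272
272 = (4,2,0)_8 → 272  — 272 already appeared earlier.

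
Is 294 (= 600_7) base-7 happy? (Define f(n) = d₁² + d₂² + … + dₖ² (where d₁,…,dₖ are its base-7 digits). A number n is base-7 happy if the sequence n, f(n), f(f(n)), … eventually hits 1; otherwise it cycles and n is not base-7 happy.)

294 = (6,0,0)_7 → 36
36 = (5,1)_7 → 26
26 = (3,5)_7 → 34
34 = (4,6)_7 → 52
52 = (1,0,3)_7 → 10
10 = (1,3)_7 → 10  — 10 already seen; the sequence cycles without reaching 1.

not base-7 happy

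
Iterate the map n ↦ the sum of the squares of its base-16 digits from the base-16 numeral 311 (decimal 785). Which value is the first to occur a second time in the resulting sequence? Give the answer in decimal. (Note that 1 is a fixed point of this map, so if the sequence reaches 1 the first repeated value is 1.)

1

785 = (3,1,1)_16 → 3² + 1² + 1² = 9 + 1 + 1 = 11
11 = (11)_16 → 11² = 121
121 = (7,9)_16 → 7² + 9² = 49 + 81 = 130
130 = (8,2)_16 → 8² + 2² = 64 + 4 = 68
68 = (4,4)_16 → 4² + 4² = 16 + 16 = 32
32 = (2,0)_16 → 2² + 0² = 4 + 0 = 4
4 = (4)_16 → 4² = 16
16 = (1,0)_16 → 1² + 0² = 1 + 0 = 1  — reached the fixed point 1.
1 → 1, so 1 is the first repeated value.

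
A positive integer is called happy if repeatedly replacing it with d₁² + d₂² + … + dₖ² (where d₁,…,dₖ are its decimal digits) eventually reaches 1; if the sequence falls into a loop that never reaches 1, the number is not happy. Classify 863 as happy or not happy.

863 → 109
109 → 82
82 → 68
68 → 100
100 → 1  — reached 1.

happy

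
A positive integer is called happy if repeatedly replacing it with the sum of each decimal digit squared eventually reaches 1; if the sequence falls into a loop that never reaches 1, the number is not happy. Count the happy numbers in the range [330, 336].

1

330: 330 → 18 → 65 → 61 → 37 → 58 → 89 → 145 → 42 → 20 → 4 → 16 → 37  (repeats 37)
331: 331 → 19 → 82 → 68 → 100 → 1  (reaches 1)
332: 332 → 22 → 8 → 64 → 52 → 29 → 85 → 89 → 145 → 42 → 20 → 4 → 16 → 37 → 58 → 89  (repeats 89)
333: 333 → 27 → 53 → 34 → 25 → 29 → 85 → 89 → 145 → 42 → 20 → 4 → 16 → 37 → 58 → 89  (repeats 89)
334: 334 → 34 → 25 → 29 → 85 → 89 → 145 → 42 → 20 → 4 → 16 → 37 → 58 → 89  (repeats 89)
335: 335 → 43 → 25 → 29 → 85 → 89 → 145 → 42 → 20 → 4 → 16 → 37 → 58 → 89  (repeats 89)
336: 336 → 54 → 41 → 17 → 50 → 25 → 29 → 85 → 89 → 145 → 42 → 20 → 4 → 16 → 37 → 58 → 89  (repeats 89)
happy: 331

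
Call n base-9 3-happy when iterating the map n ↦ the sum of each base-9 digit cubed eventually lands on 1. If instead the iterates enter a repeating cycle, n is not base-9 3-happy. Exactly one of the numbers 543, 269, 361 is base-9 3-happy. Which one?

543: 543 → 459 → 341 → 577 → 345 → 99 → 9 → 1  — reaches 1 (base-9 3-happy)
269: 269 → 547 → 775 → 127 → 127  — repeats 127 (not base-9 3-happy)
361: 361 → 129 → 153 → 513 → 243 → 27 → 27  — repeats 27 (not base-9 3-happy)

543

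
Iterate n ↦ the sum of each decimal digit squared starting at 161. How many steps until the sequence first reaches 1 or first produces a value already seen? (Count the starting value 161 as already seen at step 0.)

161 → 1² + 6² + 1² = 38
38 → 3² + 8² = 73
73 → 7² + 3² = 58
58 → 5² + 8² = 89
89 → 8² + 9² = 145
145 → 1² + 4² + 5² = 42
42 → 4² + 2² = 20
20 → 2² + 0² = 4
4 → 4² = 16
16 → 1² + 6² = 37
37 → 3² + 7² = 58  — 58 repeats.
That took 11 steps.

11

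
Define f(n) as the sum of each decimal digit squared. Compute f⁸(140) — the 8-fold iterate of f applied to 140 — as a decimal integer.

140 → 1² + 4² + 0² = 17
17 → 1² + 7² = 50
50 → 5² + 0² = 25
25 → 2² + 5² = 29
29 → 2² + 9² = 85
85 → 8² + 5² = 89
89 → 8² + 9² = 145
145 → 1² + 4² + 5² = 42

42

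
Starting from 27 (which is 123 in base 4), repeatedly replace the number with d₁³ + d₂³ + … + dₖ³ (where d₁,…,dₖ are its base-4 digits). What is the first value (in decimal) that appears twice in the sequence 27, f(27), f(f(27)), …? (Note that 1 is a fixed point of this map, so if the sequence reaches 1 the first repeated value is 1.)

9

27 = (1,2,3)_4 → 1³ + 2³ + 3³ = 1 + 8 + 27 = 36
36 = (2,1,0)_4 → 2³ + 1³ + 0³ = 8 + 1 + 0 = 9
9 = (2,1)_4 → 2³ + 1³ = 8 + 1 = 9  — 9 already appeared earlier.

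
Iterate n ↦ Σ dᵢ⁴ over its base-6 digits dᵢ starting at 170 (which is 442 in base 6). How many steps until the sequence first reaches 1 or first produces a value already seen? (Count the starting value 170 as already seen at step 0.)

13

170 = (4,4,2)_6 → 4⁴ + 4⁴ + 2⁴ = 528
528 = (2,2,4,0)_6 → 2⁴ + 2⁴ + 4⁴ + 0⁴ = 288
288 = (1,2,0,0)_6 → 1⁴ + 2⁴ + 0⁴ + 0⁴ = 17
17 = (2,5)_6 → 2⁴ + 5⁴ = 641
641 = (2,5,4,5)_6 → 2⁴ + 5⁴ + 4⁴ + 5⁴ = 1522
1522 = (1,1,0,1,4)_6 → 1⁴ + 1⁴ + 0⁴ + 1⁴ + 4⁴ = 259
259 = (1,1,1,1)_6 → 1⁴ + 1⁴ + 1⁴ + 1⁴ = 4
4 = (4)_6 → 4⁴ = 256
256 = (1,1,0,4)_6 → 1⁴ + 1⁴ + 0⁴ + 4⁴ = 258
258 = (1,1,1,0)_6 → 1⁴ + 1⁴ + 1⁴ + 0⁴ = 3
3 = (3)_6 → 3⁴ = 81
81 = (2,1,3)_6 → 2⁴ + 1⁴ + 3⁴ = 98
98 = (2,4,2)_6 → 2⁴ + 4⁴ + 2⁴ = 288  — 288 repeats.
That took 13 steps.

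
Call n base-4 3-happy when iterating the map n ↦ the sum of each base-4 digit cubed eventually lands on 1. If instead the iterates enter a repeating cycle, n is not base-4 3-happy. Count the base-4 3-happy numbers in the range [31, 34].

1

31: 31 → 55 → 55  — not base-4 3-happy
32: 32 → 8 → 8  — not base-4 3-happy
33: 33 → 9 → 9  — not base-4 3-happy
34: 34 → 16 → 1  — base-4 3-happy
base-4 3-happy: 34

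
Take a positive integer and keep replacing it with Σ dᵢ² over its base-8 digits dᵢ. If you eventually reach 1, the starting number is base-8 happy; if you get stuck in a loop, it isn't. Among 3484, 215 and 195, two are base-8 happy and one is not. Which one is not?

215

3484: 3484 → 97 → 18 → 8 → 1  — reaches 1 (base-8 happy)
215: 215 → 62 → 85 → 30 → 45 → 50 → 40 → 25 → 10 → 5 → 25  — repeats 25 (not base-8 happy)
195: 195 → 18 → 8 → 1  — reaches 1 (base-8 happy)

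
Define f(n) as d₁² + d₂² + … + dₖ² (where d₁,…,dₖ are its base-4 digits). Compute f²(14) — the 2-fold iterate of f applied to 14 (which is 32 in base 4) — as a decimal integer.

10

14 = (3,2)_4 → 3² + 2² = 9 + 4 = 13
13 = (3,1)_4 → 3² + 1² = 9 + 1 = 10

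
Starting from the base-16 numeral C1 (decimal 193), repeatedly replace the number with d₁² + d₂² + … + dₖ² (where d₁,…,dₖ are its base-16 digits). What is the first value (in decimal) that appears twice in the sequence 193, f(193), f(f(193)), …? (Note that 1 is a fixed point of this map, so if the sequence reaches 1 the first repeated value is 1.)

193 = (12,1)_16 → 12² + 1² = 144 + 1 = 145
145 = (9,1)_16 → 9² + 1² = 81 + 1 = 82
82 = (5,2)_16 → 5² + 2² = 25 + 4 = 29
29 = (1,13)_16 → 1² + 13² = 1 + 169 = 170
170 = (10,10)_16 → 10² + 10² = 100 + 100 = 200
200 = (12,8)_16 → 12² + 8² = 144 + 64 = 208
208 = (13,0)_16 → 13² + 0² = 169 + 0 = 169
169 = (10,9)_16 → 10² + 9² = 100 + 81 = 181
181 = (11,5)_16 → 11² + 5² = 121 + 25 = 146
146 = (9,2)_16 → 9² + 2² = 81 + 4 = 85
85 = (5,5)_16 → 5² + 5² = 25 + 25 = 50
50 = (3,2)_16 → 3² + 2² = 9 + 4 = 13
13 = (13)_16 → 13² = 169  — 169 already appeared earlier.

169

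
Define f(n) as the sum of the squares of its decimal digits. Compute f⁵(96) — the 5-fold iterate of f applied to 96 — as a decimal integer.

96 → 9² + 6² = 117
117 → 1² + 1² + 7² = 51
51 → 5² + 1² = 26
26 → 2² + 6² = 40
40 → 4² + 0² = 16

16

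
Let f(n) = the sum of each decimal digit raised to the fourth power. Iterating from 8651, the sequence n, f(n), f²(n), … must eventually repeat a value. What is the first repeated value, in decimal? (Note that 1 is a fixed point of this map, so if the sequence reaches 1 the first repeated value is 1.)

13139

8651 → 8⁴ + 6⁴ + 5⁴ + 1⁴ = 4096 + 1296 + 625 + 1 = 6018
6018 → 6⁴ + 0⁴ + 1⁴ + 8⁴ = 1296 + 0 + 1 + 4096 = 5393
5393 → 5⁴ + 3⁴ + 9⁴ + 3⁴ = 625 + 81 + 6561 + 81 = 7348
7348 → 7⁴ + 3⁴ + 4⁴ + 8⁴ = 2401 + 81 + 256 + 4096 = 6834
6834 → 6⁴ + 8⁴ + 3⁴ + 4⁴ = 1296 + 4096 + 81 + 256 = 5729
5729 → 5⁴ + 7⁴ + 2⁴ + 9⁴ = 625 + 2401 + 16 + 6561 = 9603
9603 → 9⁴ + 6⁴ + 0⁴ + 3⁴ = 6561 + 1296 + 0 + 81 = 7938
7938 → 7⁴ + 9⁴ + 3⁴ + 8⁴ = 2401 + 6561 + 81 + 4096 = 13139
13139 → 1⁴ + 3⁴ + 1⁴ + 3⁴ + 9⁴ = 1 + 81 + 1 + 81 + 6561 = 6725
6725 → 6⁴ + 7⁴ + 2⁴ + 5⁴ = 1296 + 2401 + 16 + 625 = 4338
4338 → 4⁴ + 3⁴ + 3⁴ + 8⁴ = 256 + 81 + 81 + 4096 = 4514
4514 → 4⁴ + 5⁴ + 1⁴ + 4⁴ = 256 + 625 + 1 + 256 = 1138
1138 → 1⁴ + 1⁴ + 3⁴ + 8⁴ = 1 + 1 + 81 + 4096 = 4179
4179 → 4⁴ + 1⁴ + 7⁴ + 9⁴ = 256 + 1 + 2401 + 6561 = 9219
9219 → 9⁴ + 2⁴ + 1⁴ + 9⁴ = 6561 + 16 + 1 + 6561 = 13139  — 13139 already appeared earlier.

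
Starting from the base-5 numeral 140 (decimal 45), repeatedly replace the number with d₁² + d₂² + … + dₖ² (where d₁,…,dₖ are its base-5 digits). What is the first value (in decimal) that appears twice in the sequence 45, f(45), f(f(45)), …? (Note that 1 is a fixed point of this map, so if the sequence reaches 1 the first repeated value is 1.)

13

45 = (1,4,0)_5 → 17
17 = (3,2)_5 → 13
13 = (2,3)_5 → 13  — 13 already appeared earlier.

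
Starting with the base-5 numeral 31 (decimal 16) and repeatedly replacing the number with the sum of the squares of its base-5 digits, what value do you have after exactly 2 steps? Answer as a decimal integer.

16 = (3,1)_5 → 3² + 1² = 10
10 = (2,0)_5 → 2² + 0² = 4

4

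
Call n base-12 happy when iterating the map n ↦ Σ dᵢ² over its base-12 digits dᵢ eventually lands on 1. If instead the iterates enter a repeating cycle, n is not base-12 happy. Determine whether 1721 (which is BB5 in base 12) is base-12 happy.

1721 = (11,11,5)_12 → 11² + 11² + 5² = 267
267 = (1,10,3)_12 → 1² + 10² + 3² = 110
110 = (9,2)_12 → 9² + 2² = 85
85 = (7,1)_12 → 7² + 1² = 50
50 = (4,2)_12 → 4² + 2² = 20
20 = (1,8)_12 → 1² + 8² = 65
65 = (5,5)_12 → 5² + 5² = 50  — 50 already seen; the sequence cycles without reaching 1.

not base-12 happy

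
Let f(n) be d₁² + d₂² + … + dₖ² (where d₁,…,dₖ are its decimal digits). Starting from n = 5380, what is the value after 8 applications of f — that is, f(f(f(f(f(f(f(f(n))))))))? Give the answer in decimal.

5380 → 98
98 → 145
145 → 42
42 → 20
20 → 4
4 → 16
16 → 37
37 → 58

58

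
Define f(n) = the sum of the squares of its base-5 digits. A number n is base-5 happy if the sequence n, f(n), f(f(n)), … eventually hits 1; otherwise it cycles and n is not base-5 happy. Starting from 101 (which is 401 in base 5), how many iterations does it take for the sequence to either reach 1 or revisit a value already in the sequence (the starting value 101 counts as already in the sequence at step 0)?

101 = (4,0,1)_5 → 17
17 = (3,2)_5 → 13
13 = (2,3)_5 → 13  — 13 repeats.
That took 3 steps.

3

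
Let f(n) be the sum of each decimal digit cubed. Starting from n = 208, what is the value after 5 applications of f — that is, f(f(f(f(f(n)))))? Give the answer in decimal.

133

208 → 520
520 → 133
133 → 55
55 → 250
250 → 133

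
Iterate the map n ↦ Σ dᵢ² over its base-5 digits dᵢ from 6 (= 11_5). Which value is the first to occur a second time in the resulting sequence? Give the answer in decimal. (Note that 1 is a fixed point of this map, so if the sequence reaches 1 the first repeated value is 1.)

4

6 = (1,1)_5 → 1² + 1² = 1 + 1 = 2
2 = (2)_5 → 2² = 4
4 = (4)_5 → 4² = 16
16 = (3,1)_5 → 3² + 1² = 9 + 1 = 10
10 = (2,0)_5 → 2² + 0² = 4 + 0 = 4  — 4 already appeared earlier.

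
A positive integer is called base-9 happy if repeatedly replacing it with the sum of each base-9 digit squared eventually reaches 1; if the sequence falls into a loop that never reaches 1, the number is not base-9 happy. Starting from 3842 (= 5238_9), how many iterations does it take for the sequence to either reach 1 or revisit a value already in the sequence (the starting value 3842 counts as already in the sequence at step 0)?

3842 = (5,2,3,8)_9 → 5² + 2² + 3² + 8² = 102
102 = (1,2,3)_9 → 1² + 2² + 3² = 14
14 = (1,5)_9 → 1² + 5² = 26
26 = (2,8)_9 → 2² + 8² = 68
68 = (7,5)_9 → 7² + 5² = 74
74 = (8,2)_9 → 8² + 2² = 68  — 68 repeats.
That took 6 steps.

6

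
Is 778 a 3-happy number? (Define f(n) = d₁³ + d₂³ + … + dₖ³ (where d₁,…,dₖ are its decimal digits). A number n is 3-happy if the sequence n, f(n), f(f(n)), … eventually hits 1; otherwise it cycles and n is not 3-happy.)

3-happy

778 → 7³ + 7³ + 8³ = 1198
1198 → 1³ + 1³ + 9³ + 8³ = 1243
1243 → 1³ + 2³ + 4³ + 3³ = 100
100 → 1³ + 0³ + 0³ = 1  — reached 1.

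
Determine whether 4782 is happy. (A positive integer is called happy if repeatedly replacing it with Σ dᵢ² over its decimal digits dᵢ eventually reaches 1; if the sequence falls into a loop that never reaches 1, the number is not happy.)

happy

4782 → 133
133 → 19
19 → 82
82 → 68
68 → 100
100 → 1  — reached 1.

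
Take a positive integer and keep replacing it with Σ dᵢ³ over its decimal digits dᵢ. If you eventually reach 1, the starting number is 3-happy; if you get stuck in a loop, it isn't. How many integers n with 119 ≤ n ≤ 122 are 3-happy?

119: 119 → 731 → 371 → 371  (repeats 371)
120: 120 → 9 → 729 → 1080 → 513 → 153 → 153  (repeats 153)
121: 121 → 10 → 1  (reaches 1)
122: 122 → 17 → 344 → 155 → 251 → 134 → 92 → 737 → 713 → 371 → 371  (repeats 371)
3-happy: 121

1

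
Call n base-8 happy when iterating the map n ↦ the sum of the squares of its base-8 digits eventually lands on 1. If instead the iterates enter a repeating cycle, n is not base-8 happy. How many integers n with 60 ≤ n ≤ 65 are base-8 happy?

60: 60 → 65 → 2 → 4 → 16 → 4  (repeats 4)
61: 61 → 74 → 6 → 36 → 32 → 16 → 4 → 16  (repeats 16)
62: 62 → 85 → 30 → 45 → 50 → 40 → 25 → 10 → 5 → 25  (repeats 25)
63: 63 → 98 → 21 → 29 → 34 → 20 → 20  (repeats 20)
64: 64 → 1  (reaches 1)
65: 65 → 2 → 4 → 16 → 4  (repeats 4)
base-8 happy: 64

1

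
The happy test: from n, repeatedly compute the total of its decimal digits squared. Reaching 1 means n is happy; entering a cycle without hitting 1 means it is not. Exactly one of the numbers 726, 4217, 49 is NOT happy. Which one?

726: 726 → 89 → 145 → 42 → 20 → 4 → 16 → 37 → 58 → 89  — repeats 89 (not happy)
4217: 4217 → 70 → 49 → 97 → 130 → 10 → 1  — reaches 1 (happy)
49: 49 → 97 → 130 → 10 → 1  — reaches 1 (happy)

726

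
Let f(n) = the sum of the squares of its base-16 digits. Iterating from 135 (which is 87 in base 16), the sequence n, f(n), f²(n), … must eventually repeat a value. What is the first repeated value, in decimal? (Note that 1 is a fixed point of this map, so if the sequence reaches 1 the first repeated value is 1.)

50

135 = (8,7)_16 → 8² + 7² = 113
113 = (7,1)_16 → 7² + 1² = 50
50 = (3,2)_16 → 3² + 2² = 13
13 = (13)_16 → 13² = 169
169 = (10,9)_16 → 10² + 9² = 181
181 = (11,5)_16 → 11² + 5² = 146
146 = (9,2)_16 → 9² + 2² = 85
85 = (5,5)_16 → 5² + 5² = 50  — 50 already appeared earlier.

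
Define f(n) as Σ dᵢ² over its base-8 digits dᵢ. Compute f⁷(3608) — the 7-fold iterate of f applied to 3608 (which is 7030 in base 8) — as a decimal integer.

32

3608 = (7,0,3,0)_8 → 7² + 0² + 3² + 0² = 58
58 = (7,2)_8 → 7² + 2² = 53
53 = (6,5)_8 → 6² + 5² = 61
61 = (7,5)_8 → 7² + 5² = 74
74 = (1,1,2)_8 → 1² + 1² + 2² = 6
6 = (6)_8 → 6² = 36
36 = (4,4)_8 → 4² + 4² = 32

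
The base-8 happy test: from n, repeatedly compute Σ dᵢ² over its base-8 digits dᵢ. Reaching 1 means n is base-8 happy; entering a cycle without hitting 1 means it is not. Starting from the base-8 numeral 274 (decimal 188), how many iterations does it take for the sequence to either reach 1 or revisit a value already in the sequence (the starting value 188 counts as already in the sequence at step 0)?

4

188 = (2,7,4)_8 → 2² + 7² + 4² = 69
69 = (1,0,5)_8 → 1² + 0² + 5² = 26
26 = (3,2)_8 → 3² + 2² = 13
13 = (1,5)_8 → 1² + 5² = 26  — 26 repeats.
That took 4 steps.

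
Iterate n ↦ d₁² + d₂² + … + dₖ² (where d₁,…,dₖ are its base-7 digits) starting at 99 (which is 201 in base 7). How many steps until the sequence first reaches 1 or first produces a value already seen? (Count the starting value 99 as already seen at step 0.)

99 = (2,0,1)_7 → 2² + 0² + 1² = 5
5 = (5)_7 → 5² = 25
25 = (3,4)_7 → 3² + 4² = 25  — 25 repeats.
That took 3 steps.

3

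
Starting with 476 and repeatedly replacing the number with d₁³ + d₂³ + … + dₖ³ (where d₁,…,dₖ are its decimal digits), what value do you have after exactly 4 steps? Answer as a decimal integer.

476 → 4³ + 7³ + 6³ = 623
623 → 6³ + 2³ + 3³ = 251
251 → 2³ + 5³ + 1³ = 134
134 → 1³ + 3³ + 4³ = 92

92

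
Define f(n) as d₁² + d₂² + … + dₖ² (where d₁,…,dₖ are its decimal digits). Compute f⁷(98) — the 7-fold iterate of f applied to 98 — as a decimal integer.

98 → 9² + 8² = 145
145 → 1² + 4² + 5² = 42
42 → 4² + 2² = 20
20 → 2² + 0² = 4
4 → 4² = 16
16 → 1² + 6² = 37
37 → 3² + 7² = 58

58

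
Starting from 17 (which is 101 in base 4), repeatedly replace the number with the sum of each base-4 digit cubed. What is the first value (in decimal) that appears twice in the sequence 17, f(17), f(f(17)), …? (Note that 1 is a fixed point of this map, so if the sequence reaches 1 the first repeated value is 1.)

17 = (1,0,1)_4 → 1³ + 0³ + 1³ = 1 + 0 + 1 = 2
2 = (2)_4 → 2³ = 8
8 = (2,0)_4 → 2³ + 0³ = 8 + 0 = 8  — 8 already appeared earlier.

8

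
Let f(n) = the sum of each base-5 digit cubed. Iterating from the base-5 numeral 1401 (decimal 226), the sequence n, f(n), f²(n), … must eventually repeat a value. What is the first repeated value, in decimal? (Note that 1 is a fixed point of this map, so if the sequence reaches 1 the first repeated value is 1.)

226 = (1,4,0,1)_5 → 1³ + 4³ + 0³ + 1³ = 66
66 = (2,3,1)_5 → 2³ + 3³ + 1³ = 36
36 = (1,2,1)_5 → 1³ + 2³ + 1³ = 10
10 = (2,0)_5 → 2³ + 0³ = 8
8 = (1,3)_5 → 1³ + 3³ = 28
28 = (1,0,3)_5 → 1³ + 0³ + 3³ = 28  — 28 already appeared earlier.

28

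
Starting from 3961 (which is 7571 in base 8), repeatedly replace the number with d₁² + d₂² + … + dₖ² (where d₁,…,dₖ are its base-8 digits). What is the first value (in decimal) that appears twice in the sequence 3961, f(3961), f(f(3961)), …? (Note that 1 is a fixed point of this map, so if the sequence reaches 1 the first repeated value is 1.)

3961 = (7,5,7,1)_8 → 7² + 5² + 7² + 1² = 124
124 = (1,7,4)_8 → 1² + 7² + 4² = 66
66 = (1,0,2)_8 → 1² + 0² + 2² = 5
5 = (5)_8 → 5² = 25
25 = (3,1)_8 → 3² + 1² = 10
10 = (1,2)_8 → 1² + 2² = 5  — 5 already appeared earlier.

5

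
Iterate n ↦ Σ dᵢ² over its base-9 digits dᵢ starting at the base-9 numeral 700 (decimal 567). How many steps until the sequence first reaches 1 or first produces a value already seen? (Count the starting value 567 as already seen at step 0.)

3

567 = (7,0,0)_9 → 7² + 0² + 0² = 49 + 0 + 0 = 49
49 = (5,4)_9 → 5² + 4² = 25 + 16 = 41
41 = (4,5)_9 → 4² + 5² = 16 + 25 = 41  — 41 repeats.
That took 3 steps.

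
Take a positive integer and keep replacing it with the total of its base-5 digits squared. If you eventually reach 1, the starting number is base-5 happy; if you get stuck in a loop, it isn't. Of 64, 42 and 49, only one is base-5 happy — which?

64: 64 → 24 → 32 → 6 → 2 → 4 → 16 → 10 → 4  — repeats 4 (not base-5 happy)
42: 42 → 14 → 20 → 16 → 10 → 4 → 16  — repeats 16 (not base-5 happy)
49: 49 → 33 → 11 → 5 → 1  — reaches 1 (base-5 happy)

49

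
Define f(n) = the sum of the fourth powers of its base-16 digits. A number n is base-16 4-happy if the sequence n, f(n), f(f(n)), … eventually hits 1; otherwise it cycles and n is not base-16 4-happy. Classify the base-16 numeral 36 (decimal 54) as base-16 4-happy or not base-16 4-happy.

54 = (3,6)_16 → 1377
1377 = (5,6,1)_16 → 1922
1922 = (7,8,2)_16 → 6513
6513 = (1,9,7,1)_16 → 8964
8964 = (2,3,0,4)_16 → 353
353 = (1,6,1)_16 → 1298
1298 = (5,1,2)_16 → 642
642 = (2,8,2)_16 → 4128
4128 = (1,0,2,0)_16 → 17
17 = (1,1)_16 → 2
2 = (2)_16 → 16
16 = (1,0)_16 → 1  — reached 1.

base-16 4-happy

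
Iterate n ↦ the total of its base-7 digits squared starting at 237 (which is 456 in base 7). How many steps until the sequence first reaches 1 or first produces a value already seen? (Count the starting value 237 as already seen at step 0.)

237 = (4,5,6)_7 → 4² + 5² + 6² = 77
77 = (1,4,0)_7 → 1² + 4² + 0² = 17
17 = (2,3)_7 → 2² + 3² = 13
13 = (1,6)_7 → 1² + 6² = 37
37 = (5,2)_7 → 5² + 2² = 29
29 = (4,1)_7 → 4² + 1² = 17  — 17 repeats.
That took 6 steps.

6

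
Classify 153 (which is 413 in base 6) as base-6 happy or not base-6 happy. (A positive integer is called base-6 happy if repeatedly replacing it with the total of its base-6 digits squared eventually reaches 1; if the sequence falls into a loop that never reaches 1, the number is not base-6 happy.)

not base-6 happy

153 = (4,1,3)_6 → 26
26 = (4,2)_6 → 20
20 = (3,2)_6 → 13
13 = (2,1)_6 → 5
5 = (5)_6 → 25
25 = (4,1)_6 → 17
17 = (2,5)_6 → 29
29 = (4,5)_6 → 41
41 = (1,0,5)_6 → 26  — 26 already seen; the sequence cycles without reaching 1.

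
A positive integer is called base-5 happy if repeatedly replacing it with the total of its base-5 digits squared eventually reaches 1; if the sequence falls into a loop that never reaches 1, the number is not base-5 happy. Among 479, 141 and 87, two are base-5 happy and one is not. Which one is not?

87

479: 479 → 41 → 11 → 5 → 1  — reaches 1 (base-5 happy)
141: 141 → 11 → 5 → 1  — reaches 1 (base-5 happy)
87: 87 → 17 → 13 → 13  — repeats 13 (not base-5 happy)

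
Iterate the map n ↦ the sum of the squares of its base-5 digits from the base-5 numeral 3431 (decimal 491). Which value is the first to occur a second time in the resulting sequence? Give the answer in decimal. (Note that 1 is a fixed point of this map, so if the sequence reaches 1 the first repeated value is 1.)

491 = (3,4,3,1)_5 → 3² + 4² + 3² + 1² = 35
35 = (1,2,0)_5 → 1² + 2² + 0² = 5
5 = (1,0)_5 → 1² + 0² = 1  — reached the fixed point 1.
1 → 1, so 1 is the first repeated value.

1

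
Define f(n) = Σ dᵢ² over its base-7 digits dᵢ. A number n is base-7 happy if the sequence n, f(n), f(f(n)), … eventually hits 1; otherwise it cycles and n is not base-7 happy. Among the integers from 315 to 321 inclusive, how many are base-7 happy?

315: 315 → 45 → 45  — not base-7 happy
316: 316 → 46 → 52 → 10 → 10  — not base-7 happy
317: 317 → 49 → 1  — base-7 happy
318: 318 → 54 → 26 → 34 → 52 → 10 → 10  — not base-7 happy
319: 319 → 61 → 27 → 45 → 45  — not base-7 happy
320: 320 → 70 → 10 → 10  — not base-7 happy
321: 321 → 81 → 33 → 41 → 61 → 27 → 45 → 45  — not base-7 happy
base-7 happy: 317

1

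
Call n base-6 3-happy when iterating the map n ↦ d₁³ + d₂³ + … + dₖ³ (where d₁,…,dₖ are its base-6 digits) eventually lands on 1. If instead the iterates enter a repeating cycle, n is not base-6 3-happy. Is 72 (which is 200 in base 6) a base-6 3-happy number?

72 = (2,0,0)_6 → 8
8 = (1,2)_6 → 9
9 = (1,3)_6 → 28
28 = (4,4)_6 → 128
128 = (3,3,2)_6 → 62
62 = (1,4,2)_6 → 73
73 = (2,0,1)_6 → 9  — 9 already seen; the sequence cycles without reaching 1.

not base-6 3-happy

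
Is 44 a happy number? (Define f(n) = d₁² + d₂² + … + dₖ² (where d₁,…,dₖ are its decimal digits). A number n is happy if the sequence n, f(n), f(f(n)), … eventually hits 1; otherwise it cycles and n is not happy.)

44 → 32
32 → 13
13 → 10
10 → 1  — reached 1.

happy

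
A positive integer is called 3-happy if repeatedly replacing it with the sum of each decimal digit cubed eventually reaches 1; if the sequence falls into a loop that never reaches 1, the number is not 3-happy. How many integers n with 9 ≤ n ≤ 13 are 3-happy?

9: 9 → 729 → 1080 → 513 → 153 → 153  (repeats 153)
10: 10 → 1  (reaches 1)
11: 11 → 2 → 8 → 512 → 134 → 92 → 737 → 713 → 371 → 371  (repeats 371)
12: 12 → 9 → 729 → 1080 → 513 → 153 → 153  (repeats 153)
13: 13 → 28 → 520 → 133 → 55 → 250 → 133  (repeats 133)
3-happy: 10

1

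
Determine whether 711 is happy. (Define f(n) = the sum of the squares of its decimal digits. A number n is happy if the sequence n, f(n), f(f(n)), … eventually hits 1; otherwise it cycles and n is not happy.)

711 → 51
51 → 26
26 → 40
40 → 16
16 → 37
37 → 58
58 → 89
89 → 145
145 → 42
42 → 20
20 → 4
4 → 16  — 16 already seen; the sequence cycles without reaching 1.

not happy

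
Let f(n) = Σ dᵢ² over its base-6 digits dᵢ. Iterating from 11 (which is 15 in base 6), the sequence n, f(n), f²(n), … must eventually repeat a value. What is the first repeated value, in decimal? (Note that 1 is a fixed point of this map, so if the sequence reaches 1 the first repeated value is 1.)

11 = (1,5)_6 → 1² + 5² = 1 + 25 = 26
26 = (4,2)_6 → 4² + 2² = 16 + 4 = 20
20 = (3,2)_6 → 3² + 2² = 9 + 4 = 13
13 = (2,1)_6 → 2² + 1² = 4 + 1 = 5
5 = (5)_6 → 5² = 25
25 = (4,1)_6 → 4² + 1² = 16 + 1 = 17
17 = (2,5)_6 → 2² + 5² = 4 + 25 = 29
29 = (4,5)_6 → 4² + 5² = 16 + 25 = 41
41 = (1,0,5)_6 → 1² + 0² + 5² = 1 + 0 + 25 = 26  — 26 already appeared earlier.

26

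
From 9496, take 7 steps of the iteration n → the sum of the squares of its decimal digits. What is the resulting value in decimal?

9496 → 9² + 4² + 9² + 6² = 214
214 → 2² + 1² + 4² = 21
21 → 2² + 1² = 5
5 → 5² = 25
25 → 2² + 5² = 29
29 → 2² + 9² = 85
85 → 8² + 5² = 89

89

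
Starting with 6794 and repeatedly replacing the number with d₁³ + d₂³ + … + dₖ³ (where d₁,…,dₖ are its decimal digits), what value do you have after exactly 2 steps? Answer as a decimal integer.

6794 → 6³ + 7³ + 9³ + 4³ = 216 + 343 + 729 + 64 = 1352
1352 → 1³ + 3³ + 5³ + 2³ = 1 + 27 + 125 + 8 = 161

161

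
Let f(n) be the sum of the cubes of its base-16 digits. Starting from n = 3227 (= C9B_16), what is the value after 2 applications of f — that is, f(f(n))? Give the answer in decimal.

3227 = (12,9,11)_16 → 3788
3788 = (14,12,12)_16 → 6200

6200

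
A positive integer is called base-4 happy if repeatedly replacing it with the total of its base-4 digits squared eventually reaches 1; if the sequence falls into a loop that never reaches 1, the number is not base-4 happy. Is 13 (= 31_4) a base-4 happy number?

base-4 happy

13 = (3,1)_4 → 3² + 1² = 9 + 1 = 10
10 = (2,2)_4 → 2² + 2² = 4 + 4 = 8
8 = (2,0)_4 → 2² + 0² = 4 + 0 = 4
4 = (1,0)_4 → 1² + 0² = 1 + 0 = 1  — reached 1.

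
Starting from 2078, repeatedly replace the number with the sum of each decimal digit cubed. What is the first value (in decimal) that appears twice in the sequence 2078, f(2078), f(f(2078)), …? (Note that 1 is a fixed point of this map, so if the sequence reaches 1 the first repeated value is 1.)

2078 → 2³ + 0³ + 7³ + 8³ = 863
863 → 8³ + 6³ + 3³ = 755
755 → 7³ + 5³ + 5³ = 593
593 → 5³ + 9³ + 3³ = 881
881 → 8³ + 8³ + 1³ = 1025
1025 → 1³ + 0³ + 2³ + 5³ = 134
134 → 1³ + 3³ + 4³ = 92
92 → 9³ + 2³ = 737
737 → 7³ + 3³ + 7³ = 713
713 → 7³ + 1³ + 3³ = 371
371 → 3³ + 7³ + 1³ = 371  — 371 already appeared earlier.

371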